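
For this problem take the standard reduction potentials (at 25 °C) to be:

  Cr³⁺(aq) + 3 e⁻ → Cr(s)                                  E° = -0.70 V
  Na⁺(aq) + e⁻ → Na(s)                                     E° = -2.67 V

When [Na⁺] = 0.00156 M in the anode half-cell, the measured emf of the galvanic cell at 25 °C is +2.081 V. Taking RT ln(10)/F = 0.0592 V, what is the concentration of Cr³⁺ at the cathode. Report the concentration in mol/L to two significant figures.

Cr³⁺/Cr is the cathode, Na⁺/Na the anode: E°cell = +1.97 V, n = 3.
Overall reaction: Cr³⁺(aq) + 3 Na(s) → Cr(s) + 3 Na⁺(aq); Q = [Na⁺]^3/[Cr³⁺]^1.
From E = E° − (0.0592/n) log Q: log Q = (E° − E)·n/0.0592 = (+1.97 − (+2.081))·3/0.0592 = -5.6250.
So 1·log[Cr³⁺] = 3·log(0.00156) − log Q = -8.4206 − (-5.6250) = -2.7956; [Cr³⁺] = 10^(-2.7956) ≈ 0.0016 M.

0.0016 M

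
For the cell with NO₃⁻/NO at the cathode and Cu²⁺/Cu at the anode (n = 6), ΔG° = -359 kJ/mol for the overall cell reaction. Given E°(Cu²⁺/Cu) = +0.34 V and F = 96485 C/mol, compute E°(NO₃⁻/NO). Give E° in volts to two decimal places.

+0.96 V

E°cell = −ΔG°/(nF) = −(-359×10³)/((6)(96485)) = +0.620 V.
Since NO₃⁻/NO is the cathode and Cu²⁺/Cu the anode, E°cell = E°(NO₃⁻/NO) − E°(Cu²⁺/Cu).
So E°(NO₃⁻/NO) = E°cell + E°(Cu²⁺/Cu) = +0.620 + (+0.34) = +0.96 V.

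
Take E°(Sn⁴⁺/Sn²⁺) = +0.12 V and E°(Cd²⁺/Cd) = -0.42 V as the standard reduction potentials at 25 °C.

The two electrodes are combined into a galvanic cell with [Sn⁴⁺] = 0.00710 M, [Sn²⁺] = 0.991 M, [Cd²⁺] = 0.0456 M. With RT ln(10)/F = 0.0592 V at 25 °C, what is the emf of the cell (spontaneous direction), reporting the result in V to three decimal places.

+0.516 V

Sn⁴⁺/Sn²⁺ is the cathode (higher E°), Cd²⁺/Cd the anode: E°cell = +0.12 − (-0.42) = +0.54 V, n = 2.
Overall: Sn⁴⁺(aq) + Cd(s) → Sn²⁺(aq) + Cd²⁺(aq)
Q = [Sn²⁺]·[Cd²⁺] / ([Sn⁴⁺]); log Q = 0.804.
E = E° − (0.0592/n) log Q = +0.54 − (0.0592/2)(0.804) = +0.516 V.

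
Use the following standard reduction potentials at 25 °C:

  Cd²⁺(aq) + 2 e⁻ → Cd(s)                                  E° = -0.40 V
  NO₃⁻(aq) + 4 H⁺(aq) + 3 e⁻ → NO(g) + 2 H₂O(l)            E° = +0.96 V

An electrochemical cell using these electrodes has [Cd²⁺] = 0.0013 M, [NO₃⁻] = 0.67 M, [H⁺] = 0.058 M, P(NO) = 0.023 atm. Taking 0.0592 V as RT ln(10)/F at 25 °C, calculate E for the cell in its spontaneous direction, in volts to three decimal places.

NO₃⁻/NO is the cathode (higher E°), Cd²⁺/Cd the anode: E°cell = +0.96 − (-0.40) = +1.36 V, n = 6.
Overall: 2 NO₃⁻(aq) + 8 H⁺(aq) + 3 Cd(s) → 2 NO(g) + 4 H₂O(l) + 3 Cd²⁺(aq)
Q = P(NO)^2·[Cd²⁺]^3 / ([NO₃⁻]^2·[H⁺]^8); log Q = -1.694.
E = E° − (0.0592/n) log Q = +1.36 − (0.0592/6)(-1.694) = +1.377 V.

+1.377 V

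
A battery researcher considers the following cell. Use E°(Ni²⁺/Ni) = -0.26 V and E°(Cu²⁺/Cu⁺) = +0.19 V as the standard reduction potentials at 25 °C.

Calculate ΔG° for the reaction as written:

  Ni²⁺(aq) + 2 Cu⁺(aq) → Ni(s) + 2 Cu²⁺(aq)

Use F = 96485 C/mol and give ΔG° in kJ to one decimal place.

As written, Ni²⁺/Ni is reduced (cathode) and Cu²⁺/Cu⁺ is oxidised (anode), so E°cell = (-0.26) − (+0.19) = -0.45 V.
Balancing electrons gives n = 2.
ΔG° = −nFE° = −(2)(96485)(-0.45) = 86,836 J = +86.8 kJ.

+86.8 kJ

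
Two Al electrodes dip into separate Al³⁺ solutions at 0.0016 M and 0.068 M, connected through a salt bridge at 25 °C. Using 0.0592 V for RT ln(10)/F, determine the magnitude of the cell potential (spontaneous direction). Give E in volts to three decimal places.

For a concentration cell E°cell = 0. The 0.068 M side is the cathode (reduction is favoured where [Al³⁺] is higher).
With n = 3, E = −(0.0592/3) log([Al³⁺]ₐₙ/[Al³⁺]꜀ₐₜ) = −(0.0592/3) log(0.0016/0.068) = −(0.0592/3)(-1.628) = +0.032 V.

+0.032 V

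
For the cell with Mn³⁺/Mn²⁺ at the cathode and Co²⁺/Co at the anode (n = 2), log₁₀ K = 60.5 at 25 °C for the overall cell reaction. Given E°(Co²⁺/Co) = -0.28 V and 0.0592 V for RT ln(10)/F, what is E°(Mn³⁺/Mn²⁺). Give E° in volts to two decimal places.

E°cell = (0.0592/n)·log K = (0.0592/2)(60.5) = +1.791 V.
Since Mn³⁺/Mn²⁺ is the cathode and Co²⁺/Co the anode, E°cell = E°(Mn³⁺/Mn²⁺) − E°(Co²⁺/Co).
So E°(Mn³⁺/Mn²⁺) = E°cell + E°(Co²⁺/Co) = +1.791 + (-0.28) = +1.51 V.

+1.51 V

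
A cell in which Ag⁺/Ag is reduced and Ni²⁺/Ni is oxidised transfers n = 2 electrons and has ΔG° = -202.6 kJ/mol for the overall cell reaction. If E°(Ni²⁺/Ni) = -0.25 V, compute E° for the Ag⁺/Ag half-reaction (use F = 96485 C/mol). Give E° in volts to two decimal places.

E°cell = −ΔG°/(nF) = −(-202.6×10³)/((2)(96485)) = +1.050 V.
Since Ag⁺/Ag is the cathode and Ni²⁺/Ni the anode, E°cell = E°(Ag⁺/Ag) − E°(Ni²⁺/Ni).
So E°(Ag⁺/Ag) = E°cell + E°(Ni²⁺/Ni) = +1.050 + (-0.25) = +0.80 V.

+0.80 V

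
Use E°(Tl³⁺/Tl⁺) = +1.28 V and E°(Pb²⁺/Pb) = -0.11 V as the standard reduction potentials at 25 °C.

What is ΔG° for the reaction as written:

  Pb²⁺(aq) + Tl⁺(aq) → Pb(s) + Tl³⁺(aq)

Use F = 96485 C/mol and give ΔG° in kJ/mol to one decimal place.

As written, Pb²⁺/Pb is reduced (cathode) and Tl³⁺/Tl⁺ is oxidised (anode), so E°cell = (-0.11) − (+1.28) = -1.39 V.
Balancing electrons gives n = 2.
ΔG° = −nFE° = −(2)(96485)(-1.39) = 268,228 J = +268.2 kJ/mol.

+268.2 kJ/mol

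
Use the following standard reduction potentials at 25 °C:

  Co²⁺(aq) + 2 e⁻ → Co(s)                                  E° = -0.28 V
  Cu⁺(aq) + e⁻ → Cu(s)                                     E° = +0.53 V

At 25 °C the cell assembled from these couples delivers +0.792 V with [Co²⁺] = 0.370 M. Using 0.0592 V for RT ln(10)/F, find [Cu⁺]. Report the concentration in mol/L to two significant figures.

0.30 M

Cu⁺/Cu is the cathode, Co²⁺/Co the anode: E°cell = +0.81 V, n = 2.
Overall reaction: 2 Cu⁺(aq) + Co(s) → 2 Cu(s) + Co²⁺(aq); Q = [Co²⁺]^1/[Cu⁺]^2.
From E = E° − (0.0592/n) log Q: log Q = (E° − E)·n/0.0592 = (+0.81 − (+0.792))·2/0.0592 = 0.6081.
So 2·log[Cu⁺] = 1·log(0.37) − log Q = -0.4318 − (0.6081) = -1.0399; log[Cu⁺] = -1.0399 / 2 = -0.5200; [Cu⁺] = 10^(-0.5200) ≈ 0.30 M.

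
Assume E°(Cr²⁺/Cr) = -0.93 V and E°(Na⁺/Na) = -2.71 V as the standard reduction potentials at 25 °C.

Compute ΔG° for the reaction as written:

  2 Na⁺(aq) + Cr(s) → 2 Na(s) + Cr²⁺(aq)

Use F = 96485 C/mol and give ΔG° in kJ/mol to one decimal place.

+343.5 kJ/mol

As written, Na⁺/Na is reduced (cathode) and Cr²⁺/Cr is oxidised (anode), so E°cell = (-2.71) − (-0.93) = -1.78 V.
Balancing electrons gives n = 2.
ΔG° = −nFE° = −(2)(96485)(-1.78) = 343,487 J = +343.5 kJ/mol.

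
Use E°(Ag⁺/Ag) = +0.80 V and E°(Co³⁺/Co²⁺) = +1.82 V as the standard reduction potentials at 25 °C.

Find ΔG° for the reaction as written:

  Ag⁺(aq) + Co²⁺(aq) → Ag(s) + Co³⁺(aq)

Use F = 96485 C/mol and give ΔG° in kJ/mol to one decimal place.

+98.4 kJ/mol

As written, Ag⁺/Ag is reduced (cathode) and Co³⁺/Co²⁺ is oxidised (anode), so E°cell = (+0.80) − (+1.82) = -1.02 V.
Balancing electrons gives n = 1.
ΔG° = −nFE° = −(1)(96485)(-1.02) = 98,415 J = +98.4 kJ/mol.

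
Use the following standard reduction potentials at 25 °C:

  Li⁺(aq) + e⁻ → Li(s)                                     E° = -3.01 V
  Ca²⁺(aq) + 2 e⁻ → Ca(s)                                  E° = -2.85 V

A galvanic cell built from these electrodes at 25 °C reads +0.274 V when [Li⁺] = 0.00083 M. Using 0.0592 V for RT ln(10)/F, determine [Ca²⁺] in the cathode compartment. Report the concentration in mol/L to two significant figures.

Ca²⁺/Ca is the cathode, Li⁺/Li the anode: E°cell = +0.16 V, n = 2.
Overall reaction: Ca²⁺(aq) + 2 Li(s) → Ca(s) + 2 Li⁺(aq); Q = [Li⁺]^2/[Ca²⁺]^1.
From E = E° − (0.0592/n) log Q: log Q = (E° − E)·n/0.0592 = (+0.16 − (+0.274))·2/0.0592 = -3.8514.
So 1·log[Ca²⁺] = 2·log(0.00083) − log Q = -6.1618 − (-3.8514) = -2.3104; [Ca²⁺] = 10^(-2.3104) ≈ 0.0049 M.

0.0049 M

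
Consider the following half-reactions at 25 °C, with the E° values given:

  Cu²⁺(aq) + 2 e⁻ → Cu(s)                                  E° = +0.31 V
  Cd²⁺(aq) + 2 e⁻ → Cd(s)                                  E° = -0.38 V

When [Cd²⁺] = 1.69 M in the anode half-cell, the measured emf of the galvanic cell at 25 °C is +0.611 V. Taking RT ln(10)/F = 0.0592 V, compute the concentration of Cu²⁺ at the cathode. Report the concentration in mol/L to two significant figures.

Cu²⁺/Cu is the cathode, Cd²⁺/Cd the anode: E°cell = +0.69 V, n = 2.
Overall reaction: Cu²⁺(aq) + Cd(s) → Cu(s) + Cd²⁺(aq); Q = [Cd²⁺]^1/[Cu²⁺]^1.
From E = E° − (0.0592/n) log Q: log Q = (E° − E)·n/0.0592 = (+0.69 − (+0.611))·2/0.0592 = 2.6689.
So 1·log[Cu²⁺] = 1·log(1.69) − log Q = 0.2279 − (2.6689) = -2.4410; [Cu²⁺] = 10^(-2.4410) ≈ 0.0036 M.

0.0036 M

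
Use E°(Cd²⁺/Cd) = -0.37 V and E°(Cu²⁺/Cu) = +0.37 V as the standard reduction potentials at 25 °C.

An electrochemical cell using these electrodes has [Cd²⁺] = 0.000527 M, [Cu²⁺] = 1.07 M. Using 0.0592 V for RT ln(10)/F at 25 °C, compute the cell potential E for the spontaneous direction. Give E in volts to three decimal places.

Cu²⁺/Cu is the cathode (higher E°), Cd²⁺/Cd the anode: E°cell = +0.37 − (-0.37) = +0.74 V, n = 2.
Overall: Cu²⁺(aq) + Cd(s) → Cu(s) + Cd²⁺(aq)
Q = [Cd²⁺] / ([Cu²⁺]); log Q = -3.308.
E = E° − (0.0592/n) log Q = +0.74 − (0.0592/2)(-3.308) = +0.838 V.

+0.838 V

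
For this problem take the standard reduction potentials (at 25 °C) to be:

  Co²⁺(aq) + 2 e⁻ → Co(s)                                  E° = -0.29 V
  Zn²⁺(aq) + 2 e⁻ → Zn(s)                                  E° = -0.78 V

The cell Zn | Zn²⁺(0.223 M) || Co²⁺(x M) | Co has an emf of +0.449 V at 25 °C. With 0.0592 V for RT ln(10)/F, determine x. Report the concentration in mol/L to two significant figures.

0.0092 M

Co²⁺/Co is the cathode, Zn²⁺/Zn the anode: E°cell = +0.49 V, n = 2.
Overall reaction: Co²⁺(aq) + Zn(s) → Co(s) + Zn²⁺(aq); Q = [Zn²⁺]^1/[Co²⁺]^1.
From E = E° − (0.0592/n) log Q: log Q = (E° − E)·n/0.0592 = (+0.49 − (+0.449))·2/0.0592 = 1.3851.
So 1·log[Co²⁺] = 1·log(0.223) − log Q = -0.6517 − (1.3851) = -2.0368; [Co²⁺] = 10^(-2.0368) ≈ 0.0092 M.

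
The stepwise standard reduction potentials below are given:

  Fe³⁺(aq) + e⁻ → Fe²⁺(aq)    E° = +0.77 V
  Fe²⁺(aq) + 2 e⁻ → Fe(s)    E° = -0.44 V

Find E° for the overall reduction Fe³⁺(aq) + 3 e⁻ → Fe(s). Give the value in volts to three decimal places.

Adding the free-energy changes (−nFE°) of the two steps gives −n₃FE°₃ = −n₁FE°₁ − n₂FE°₂.
E°₃ = (1×+0.77 + 2×-0.44) / 3 = (-0.110) / 3 = -0.037 V.

-0.037 V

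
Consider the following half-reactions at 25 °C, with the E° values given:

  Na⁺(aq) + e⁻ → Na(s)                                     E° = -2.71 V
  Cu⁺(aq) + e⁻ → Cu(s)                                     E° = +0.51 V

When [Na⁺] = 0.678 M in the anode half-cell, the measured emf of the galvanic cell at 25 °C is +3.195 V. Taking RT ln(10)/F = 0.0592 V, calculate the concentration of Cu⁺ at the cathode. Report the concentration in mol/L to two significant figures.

Cu⁺/Cu is the cathode, Na⁺/Na the anode: E°cell = +3.22 V, n = 1.
Overall reaction: Cu⁺(aq) + Na(s) → Cu(s) + Na⁺(aq); Q = [Na⁺]^1/[Cu⁺]^1.
From E = E° − (0.0592/n) log Q: log Q = (E° − E)·n/0.0592 = (+3.22 − (+3.195))·1/0.0592 = 0.4223.
So 1·log[Cu⁺] = 1·log(0.678) − log Q = -0.1688 − (0.4223) = -0.5911; [Cu⁺] = 10^(-0.5911) ≈ 0.26 M.

0.26 M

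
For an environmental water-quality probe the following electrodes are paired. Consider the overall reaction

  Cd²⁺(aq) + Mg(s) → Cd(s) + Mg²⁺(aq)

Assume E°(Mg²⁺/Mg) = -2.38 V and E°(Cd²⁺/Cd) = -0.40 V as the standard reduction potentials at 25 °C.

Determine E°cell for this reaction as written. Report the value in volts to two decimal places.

+1.98 V

The Cd²⁺/Cd couple has the higher reduction potential, so it is the cathode; Mg²⁺/Mg is oxidised at the anode.
E°cell = E°(cathode) − E°(anode) = (-0.40) − (-2.38) = +1.98 V.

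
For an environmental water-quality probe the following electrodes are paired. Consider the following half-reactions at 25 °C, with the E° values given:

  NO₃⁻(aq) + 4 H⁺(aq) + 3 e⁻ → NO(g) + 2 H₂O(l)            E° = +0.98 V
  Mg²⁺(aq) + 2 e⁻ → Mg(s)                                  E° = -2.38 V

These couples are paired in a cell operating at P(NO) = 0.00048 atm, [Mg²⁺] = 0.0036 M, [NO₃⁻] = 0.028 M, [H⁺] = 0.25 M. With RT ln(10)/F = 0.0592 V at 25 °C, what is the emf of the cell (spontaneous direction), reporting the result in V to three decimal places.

NO₃⁻/NO is the cathode (higher E°), Mg²⁺/Mg the anode: E°cell = +0.98 − (-2.38) = +3.36 V, n = 6.
Overall: 2 NO₃⁻(aq) + 8 H⁺(aq) + 3 Mg(s) → 2 NO(g) + 4 H₂O(l) + 3 Mg²⁺(aq)
Q = P(NO)^2·[Mg²⁺]^3 / ([NO₃⁻]^2·[H⁺]^8); log Q = -6.046.
E = E° − (0.0592/n) log Q = +3.36 − (0.0592/6)(-6.046) = +3.420 V.

+3.420 V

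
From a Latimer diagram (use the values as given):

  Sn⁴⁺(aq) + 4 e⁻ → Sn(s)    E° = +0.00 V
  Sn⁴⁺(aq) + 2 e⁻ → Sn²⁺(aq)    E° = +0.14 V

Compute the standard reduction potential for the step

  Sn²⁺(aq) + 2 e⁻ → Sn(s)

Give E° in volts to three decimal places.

Sequential free energies add, so n₃E°₃ = n₁E°₁ + n₂E°₂.
With n₃ = 4, and the known step contributing 2×(+0.14) V, the unknown satisfies 2·E° = 4×(+0.00) − 2×(+0.14) = -0.280.
E° = -0.280 / 2 = -0.140 V.

-0.140 V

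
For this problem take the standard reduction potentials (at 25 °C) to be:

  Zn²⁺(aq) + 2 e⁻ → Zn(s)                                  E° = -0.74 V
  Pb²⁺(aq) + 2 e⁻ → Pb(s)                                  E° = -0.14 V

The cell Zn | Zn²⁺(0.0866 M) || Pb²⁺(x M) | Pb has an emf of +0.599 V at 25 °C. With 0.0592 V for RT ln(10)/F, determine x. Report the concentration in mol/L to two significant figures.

0.080 M

Pb²⁺/Pb is the cathode, Zn²⁺/Zn the anode: E°cell = +0.60 V, n = 2.
Overall reaction: Pb²⁺(aq) + Zn(s) → Pb(s) + Zn²⁺(aq); Q = [Zn²⁺]^1/[Pb²⁺]^1.
From E = E° − (0.0592/n) log Q: log Q = (E° − E)·n/0.0592 = (+0.60 − (+0.599))·2/0.0592 = 0.0338.
So 1·log[Pb²⁺] = 1·log(0.0866) − log Q = -1.0625 − (0.0338) = -1.0963; [Pb²⁺] = 10^(-1.0963) ≈ 0.080 M.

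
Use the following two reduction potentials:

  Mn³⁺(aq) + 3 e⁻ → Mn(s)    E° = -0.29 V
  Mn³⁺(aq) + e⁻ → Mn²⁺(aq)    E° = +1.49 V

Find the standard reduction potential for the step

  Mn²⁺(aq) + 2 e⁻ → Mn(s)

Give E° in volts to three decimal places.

Sequential free energies add, so n₃E°₃ = n₁E°₁ + n₂E°₂.
With n₃ = 3, and the known step contributing 1×(+1.49) V, the unknown satisfies 2·E° = 3×(-0.29) − 1×(+1.49) = -2.360.
E° = -2.360 / 2 = -1.180 V.

-1.180 V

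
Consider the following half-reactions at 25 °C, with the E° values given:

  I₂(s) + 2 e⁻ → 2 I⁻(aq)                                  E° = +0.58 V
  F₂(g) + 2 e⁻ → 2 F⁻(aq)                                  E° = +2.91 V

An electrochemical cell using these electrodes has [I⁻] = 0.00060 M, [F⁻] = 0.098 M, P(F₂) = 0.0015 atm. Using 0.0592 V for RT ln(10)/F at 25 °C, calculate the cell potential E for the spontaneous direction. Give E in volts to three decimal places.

F₂/F⁻ is the cathode (higher E°), I₂/I⁻ the anode: E°cell = +2.91 − (+0.58) = +2.33 V, n = 2.
Overall: F₂(g) + 2 I⁻(aq) → 2 F⁻(aq) + I₂(s)
Q = [F⁻]^2 / (P(F₂)·[I⁻]^2); log Q = 7.250.
E = E° − (0.0592/n) log Q = +2.33 − (0.0592/2)(7.250) = +2.115 V.

+2.115 V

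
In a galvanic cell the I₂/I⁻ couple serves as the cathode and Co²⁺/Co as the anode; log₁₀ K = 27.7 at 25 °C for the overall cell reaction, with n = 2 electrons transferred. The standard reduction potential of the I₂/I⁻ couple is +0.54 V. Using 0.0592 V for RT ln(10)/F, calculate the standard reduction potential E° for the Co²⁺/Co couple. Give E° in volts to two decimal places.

E°cell = (0.0592/n)·log K = (0.0592/2)(27.7) = +0.820 V.
Since I₂/I⁻ is the cathode and Co²⁺/Co the anode, E°cell = E°(I₂/I⁻) − E°(Co²⁺/Co).
So E°(Co²⁺/Co) = E°(I₂/I⁻) − E°cell = (+0.54) − (+0.820) = -0.28 V.

-0.28 V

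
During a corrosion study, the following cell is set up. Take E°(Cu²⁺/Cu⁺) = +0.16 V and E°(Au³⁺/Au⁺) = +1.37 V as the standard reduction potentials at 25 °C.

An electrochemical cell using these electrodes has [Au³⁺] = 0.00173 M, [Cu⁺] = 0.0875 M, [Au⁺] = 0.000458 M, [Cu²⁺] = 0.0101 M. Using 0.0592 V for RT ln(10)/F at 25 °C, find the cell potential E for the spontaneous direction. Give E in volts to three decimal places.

+1.283 V

Au³⁺/Au⁺ is the cathode (higher E°), Cu²⁺/Cu⁺ the anode: E°cell = +1.37 − (+0.16) = +1.21 V, n = 2.
Overall: Au³⁺(aq) + 2 Cu⁺(aq) → Au⁺(aq) + 2 Cu²⁺(aq)
Q = [Au⁺]·[Cu²⁺]^2 / ([Au³⁺]·[Cu⁺]^2); log Q = -2.453.
E = E° − (0.0592/n) log Q = +1.21 − (0.0592/2)(-2.453) = +1.283 V.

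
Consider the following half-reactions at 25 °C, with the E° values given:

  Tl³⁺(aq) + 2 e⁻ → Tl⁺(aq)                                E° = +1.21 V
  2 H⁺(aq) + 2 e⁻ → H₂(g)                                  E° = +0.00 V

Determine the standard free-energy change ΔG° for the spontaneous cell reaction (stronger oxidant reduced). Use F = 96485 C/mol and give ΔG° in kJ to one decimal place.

Tl³⁺/Tl⁺ (E° = +1.21 V) is the cathode; H⁺/H₂ (E° = +0.00 V) is the anode, so E°cell = +1.21 V.
Balancing electrons gives n = 2 (lcm of 2 and 2).
ΔG° = −nFE° = −(2)(96485)(+1.21) = -233,494 J = -233.5 kJ.

-233.5 kJ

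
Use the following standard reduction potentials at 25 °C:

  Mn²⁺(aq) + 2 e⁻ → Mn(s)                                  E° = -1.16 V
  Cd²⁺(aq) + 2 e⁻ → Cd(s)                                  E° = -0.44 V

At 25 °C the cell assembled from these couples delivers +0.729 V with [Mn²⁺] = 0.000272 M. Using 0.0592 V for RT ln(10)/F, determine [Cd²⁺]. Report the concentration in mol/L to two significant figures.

0.00055 M

Cd²⁺/Cd is the cathode, Mn²⁺/Mn the anode: E°cell = +0.72 V, n = 2.
Overall reaction: Cd²⁺(aq) + Mn(s) → Cd(s) + Mn²⁺(aq); Q = [Mn²⁺]^1/[Cd²⁺]^1.
From E = E° − (0.0592/n) log Q: log Q = (E° − E)·n/0.0592 = (+0.72 − (+0.729))·2/0.0592 = -0.3041.
So 1·log[Cd²⁺] = 1·log(0.000272) − log Q = -3.5654 − (-0.3041) = -3.2613; [Cd²⁺] = 10^(-3.2613) ≈ 0.00055 M.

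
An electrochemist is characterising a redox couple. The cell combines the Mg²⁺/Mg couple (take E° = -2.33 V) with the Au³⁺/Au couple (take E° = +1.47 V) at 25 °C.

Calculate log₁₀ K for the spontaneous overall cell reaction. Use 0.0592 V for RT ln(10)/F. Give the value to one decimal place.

385.1

Cathode: Au³⁺/Au; anode: Mg²⁺/Mg. E°cell = +3.80 V, n = 6.
log K = nE°cell / 0.0592 = (6)(+3.80) / 0.0592 = 385.1.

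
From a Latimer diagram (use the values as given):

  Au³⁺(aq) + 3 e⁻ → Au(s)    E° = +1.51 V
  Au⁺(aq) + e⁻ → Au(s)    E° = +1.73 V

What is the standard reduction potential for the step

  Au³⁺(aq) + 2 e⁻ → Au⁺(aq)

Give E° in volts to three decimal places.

+1.400 V

Sequential free energies add, so n₃E°₃ = n₁E°₁ + n₂E°₂.
With n₃ = 3, and the known step contributing 1×(+1.73) V, the unknown satisfies 2·E° = 3×(+1.51) − 1×(+1.73) = +2.800.
E° = +2.800 / 2 = +1.400 V.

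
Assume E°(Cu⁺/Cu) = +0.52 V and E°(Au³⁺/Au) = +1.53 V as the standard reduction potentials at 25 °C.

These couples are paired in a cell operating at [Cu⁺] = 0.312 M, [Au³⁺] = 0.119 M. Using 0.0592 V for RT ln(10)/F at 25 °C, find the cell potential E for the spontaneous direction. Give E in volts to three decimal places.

Au³⁺/Au is the cathode (higher E°), Cu⁺/Cu the anode: E°cell = +1.53 − (+0.52) = +1.01 V, n = 3.
Overall: Au³⁺(aq) + 3 Cu(s) → Au(s) + 3 Cu⁺(aq)
Q = [Cu⁺]^3 / ([Au³⁺]); log Q = -0.593.
E = E° − (0.0592/n) log Q = +1.01 − (0.0592/3)(-0.593) = +1.022 V.

+1.022 V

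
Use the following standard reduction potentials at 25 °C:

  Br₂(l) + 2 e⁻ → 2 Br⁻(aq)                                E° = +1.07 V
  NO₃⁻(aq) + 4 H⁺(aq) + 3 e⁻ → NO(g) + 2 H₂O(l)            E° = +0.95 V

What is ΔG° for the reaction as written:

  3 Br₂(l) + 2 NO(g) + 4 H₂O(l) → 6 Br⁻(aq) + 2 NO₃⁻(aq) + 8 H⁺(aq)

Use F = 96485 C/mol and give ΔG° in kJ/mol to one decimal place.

-69.5 kJ/mol

As written, Br₂/Br⁻ is reduced (cathode) and NO₃⁻/NO is oxidised (anode), so E°cell = (+1.07) − (+0.95) = +0.12 V.
Balancing electrons gives n = 6.
ΔG° = −nFE° = −(6)(96485)(+0.12) = -69,469 J = -69.5 kJ/mol.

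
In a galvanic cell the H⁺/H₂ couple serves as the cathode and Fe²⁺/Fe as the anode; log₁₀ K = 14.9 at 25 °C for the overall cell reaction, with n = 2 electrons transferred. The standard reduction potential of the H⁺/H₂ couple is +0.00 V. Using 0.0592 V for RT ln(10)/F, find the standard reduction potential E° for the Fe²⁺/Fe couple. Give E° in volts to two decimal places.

E°cell = (0.0592/n)·log K = (0.0592/2)(14.9) = +0.441 V.
Since H⁺/H₂ is the cathode and Fe²⁺/Fe the anode, E°cell = E°(H⁺/H₂) − E°(Fe²⁺/Fe).
So E°(Fe²⁺/Fe) = E°(H⁺/H₂) − E°cell = (+0.00) − (+0.441) = -0.44 V.

-0.44 V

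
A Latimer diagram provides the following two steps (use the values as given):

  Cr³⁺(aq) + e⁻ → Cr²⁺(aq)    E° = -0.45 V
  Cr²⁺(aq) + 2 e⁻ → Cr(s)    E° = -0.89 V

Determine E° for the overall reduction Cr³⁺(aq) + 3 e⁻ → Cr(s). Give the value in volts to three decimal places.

-0.743 V

Adding the free-energy changes (−nFE°) of the two steps gives −n₃FE°₃ = −n₁FE°₁ − n₂FE°₂.
E°₃ = (1×-0.45 + 2×-0.89) / 3 = (-2.230) / 3 = -0.743 V.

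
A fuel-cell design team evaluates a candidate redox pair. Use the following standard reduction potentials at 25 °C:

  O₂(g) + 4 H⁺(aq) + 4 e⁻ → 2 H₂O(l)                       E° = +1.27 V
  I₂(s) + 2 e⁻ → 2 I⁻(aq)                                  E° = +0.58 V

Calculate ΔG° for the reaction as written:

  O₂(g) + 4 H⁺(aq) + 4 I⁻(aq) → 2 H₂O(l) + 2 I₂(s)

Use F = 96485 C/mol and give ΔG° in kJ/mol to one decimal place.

As written, O₂/H₂O is reduced (cathode) and I₂/I⁻ is oxidised (anode), so E°cell = (+1.27) − (+0.58) = +0.69 V.
Balancing electrons gives n = 4.
ΔG° = −nFE° = −(4)(96485)(+0.69) = -266,299 J = -266.3 kJ/mol.

-266.3 kJ/mol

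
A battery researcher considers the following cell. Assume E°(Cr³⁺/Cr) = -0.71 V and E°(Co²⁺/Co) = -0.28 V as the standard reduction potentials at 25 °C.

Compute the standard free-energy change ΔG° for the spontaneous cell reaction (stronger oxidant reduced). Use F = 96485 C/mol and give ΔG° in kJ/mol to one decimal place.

Co²⁺/Co (E° = -0.28 V) is the cathode; Cr³⁺/Cr (E° = -0.71 V) is the anode, so E°cell = +0.43 V.
Balancing electrons gives n = 6 (lcm of 2 and 3).
ΔG° = −nFE° = −(6)(96485)(+0.43) = -248,931 J = -248.9 kJ/mol.

-248.9 kJ/mol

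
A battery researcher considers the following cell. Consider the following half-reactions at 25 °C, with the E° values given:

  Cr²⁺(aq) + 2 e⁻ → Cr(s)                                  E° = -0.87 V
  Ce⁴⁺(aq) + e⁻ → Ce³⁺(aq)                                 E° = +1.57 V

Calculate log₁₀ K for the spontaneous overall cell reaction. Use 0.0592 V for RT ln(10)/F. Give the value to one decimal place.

82.4

Cathode: Ce⁴⁺/Ce³⁺; anode: Cr²⁺/Cr. E°cell = +2.44 V, n = 2.
log K = nE°cell / 0.0592 = (2)(+2.44) / 0.0592 = 82.4.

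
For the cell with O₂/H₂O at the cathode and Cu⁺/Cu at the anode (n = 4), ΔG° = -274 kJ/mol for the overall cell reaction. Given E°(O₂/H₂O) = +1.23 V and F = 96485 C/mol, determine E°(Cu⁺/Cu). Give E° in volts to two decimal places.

+0.52 V

E°cell = −ΔG°/(nF) = −(-274×10³)/((4)(96485)) = +0.710 V.
Since O₂/H₂O is the cathode and Cu⁺/Cu the anode, E°cell = E°(O₂/H₂O) − E°(Cu⁺/Cu).
So E°(Cu⁺/Cu) = E°(O₂/H₂O) − E°cell = (+1.23) − (+0.710) = +0.52 V.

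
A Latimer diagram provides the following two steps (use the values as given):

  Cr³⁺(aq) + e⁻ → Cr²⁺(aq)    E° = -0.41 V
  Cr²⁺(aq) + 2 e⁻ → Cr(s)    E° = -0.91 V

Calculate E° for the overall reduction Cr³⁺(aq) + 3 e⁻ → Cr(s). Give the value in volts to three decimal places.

Since ΔG° = −nFE° is additive over sequential reductions, n₃E°₃ = n₁E°₁ + n₂E°₂.
E°₃ = (1×-0.41 + 2×-0.91) / 3 = (-2.230) / 3 = -0.743 V.

-0.743 V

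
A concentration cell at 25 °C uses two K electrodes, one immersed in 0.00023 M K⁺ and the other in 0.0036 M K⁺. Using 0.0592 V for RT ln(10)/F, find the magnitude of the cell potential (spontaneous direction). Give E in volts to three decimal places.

+0.071 V

For a concentration cell E°cell = 0. The 0.0036 M side is the cathode (reduction is favoured where [K⁺] is higher).
With n = 1, E = −(0.0592/1) log([K⁺]ₐₙ/[K⁺]꜀ₐₜ) = −(0.0592/1) log(0.00023/0.0036) = −(0.0592/1)(-1.195) = +0.071 V.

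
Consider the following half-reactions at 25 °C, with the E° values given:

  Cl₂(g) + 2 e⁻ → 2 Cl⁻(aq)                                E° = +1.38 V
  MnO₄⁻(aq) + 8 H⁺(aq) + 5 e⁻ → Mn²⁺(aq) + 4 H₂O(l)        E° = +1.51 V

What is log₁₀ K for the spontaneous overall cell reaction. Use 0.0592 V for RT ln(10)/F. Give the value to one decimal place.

Cathode: MnO₄⁻/Mn²⁺; anode: Cl₂/Cl⁻. E°cell = +0.13 V, n = 10.
log K = nE°cell / 0.0592 = (10)(+0.13) / 0.0592 = 22.0.

22.0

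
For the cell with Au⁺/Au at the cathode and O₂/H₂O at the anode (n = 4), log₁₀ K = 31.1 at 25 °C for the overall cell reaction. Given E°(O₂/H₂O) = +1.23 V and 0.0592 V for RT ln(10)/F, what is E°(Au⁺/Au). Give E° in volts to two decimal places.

+1.69 V

E°cell = (0.0592/n)·log K = (0.0592/4)(31.1) = +0.460 V.
Since Au⁺/Au is the cathode and O₂/H₂O the anode, E°cell = E°(Au⁺/Au) − E°(O₂/H₂O).
So E°(Au⁺/Au) = E°cell + E°(O₂/H₂O) = +0.460 + (+1.23) = +1.69 V.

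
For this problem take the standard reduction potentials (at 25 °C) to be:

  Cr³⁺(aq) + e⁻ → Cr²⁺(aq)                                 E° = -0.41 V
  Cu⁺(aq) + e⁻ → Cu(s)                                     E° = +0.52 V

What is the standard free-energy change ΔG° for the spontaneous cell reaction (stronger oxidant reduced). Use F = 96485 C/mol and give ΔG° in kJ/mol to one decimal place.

-89.7 kJ/mol

Cu⁺/Cu (E° = +0.52 V) is the cathode; Cr³⁺/Cr²⁺ (E° = -0.41 V) is the anode, so E°cell = +0.93 V.
Balancing electrons gives n = 1 (lcm of 1 and 1).
ΔG° = −nFE° = −(1)(96485)(+0.93) = -89,731 J = -89.7 kJ/mol.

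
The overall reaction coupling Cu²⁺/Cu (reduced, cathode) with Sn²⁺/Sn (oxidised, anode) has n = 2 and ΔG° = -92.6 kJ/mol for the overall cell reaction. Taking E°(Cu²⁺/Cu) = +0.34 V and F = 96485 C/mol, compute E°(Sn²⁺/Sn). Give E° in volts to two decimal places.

E°cell = −ΔG°/(nF) = −(-92.6×10³)/((2)(96485)) = +0.480 V.
Since Cu²⁺/Cu is the cathode and Sn²⁺/Sn the anode, E°cell = E°(Cu²⁺/Cu) − E°(Sn²⁺/Sn).
So E°(Sn²⁺/Sn) = E°(Cu²⁺/Cu) − E°cell = (+0.34) − (+0.480) = -0.14 V.

-0.14 V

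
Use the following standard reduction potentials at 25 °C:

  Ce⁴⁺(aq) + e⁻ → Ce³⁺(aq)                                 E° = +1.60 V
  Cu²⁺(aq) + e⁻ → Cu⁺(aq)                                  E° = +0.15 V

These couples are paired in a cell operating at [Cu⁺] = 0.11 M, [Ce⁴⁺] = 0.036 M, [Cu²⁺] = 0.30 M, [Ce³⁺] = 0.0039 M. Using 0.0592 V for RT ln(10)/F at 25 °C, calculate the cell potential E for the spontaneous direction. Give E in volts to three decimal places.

+1.481 V

Ce⁴⁺/Ce³⁺ is the cathode (higher E°), Cu²⁺/Cu⁺ the anode: E°cell = +1.60 − (+0.15) = +1.45 V, n = 1.
Overall: Ce⁴⁺(aq) + Cu⁺(aq) → Ce³⁺(aq) + Cu²⁺(aq)
Q = [Ce³⁺]·[Cu²⁺] / ([Ce⁴⁺]·[Cu⁺]); log Q = -0.530.
E = E° − (0.0592/n) log Q = +1.45 − (0.0592/1)(-0.530) = +1.481 V.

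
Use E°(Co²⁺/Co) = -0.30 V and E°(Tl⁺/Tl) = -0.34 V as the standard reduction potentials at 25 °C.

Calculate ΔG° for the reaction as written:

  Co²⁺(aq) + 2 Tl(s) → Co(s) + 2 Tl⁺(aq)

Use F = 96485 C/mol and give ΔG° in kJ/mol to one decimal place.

-7.7 kJ/mol

As written, Co²⁺/Co is reduced (cathode) and Tl⁺/Tl is oxidised (anode), so E°cell = (-0.30) − (-0.34) = +0.04 V.
Balancing electrons gives n = 2.
ΔG° = −nFE° = −(2)(96485)(+0.04) = -7,719 J = -7.7 kJ/mol.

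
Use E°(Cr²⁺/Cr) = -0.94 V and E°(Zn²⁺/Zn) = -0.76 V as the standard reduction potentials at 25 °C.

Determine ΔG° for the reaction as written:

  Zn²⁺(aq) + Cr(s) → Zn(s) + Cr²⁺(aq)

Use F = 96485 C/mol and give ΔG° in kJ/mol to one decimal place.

As written, Zn²⁺/Zn is reduced (cathode) and Cr²⁺/Cr is oxidised (anode), so E°cell = (-0.76) − (-0.94) = +0.18 V.
Balancing electrons gives n = 2.
ΔG° = −nFE° = −(2)(96485)(+0.18) = -34,735 J = -34.7 kJ/mol.

-34.7 kJ/mol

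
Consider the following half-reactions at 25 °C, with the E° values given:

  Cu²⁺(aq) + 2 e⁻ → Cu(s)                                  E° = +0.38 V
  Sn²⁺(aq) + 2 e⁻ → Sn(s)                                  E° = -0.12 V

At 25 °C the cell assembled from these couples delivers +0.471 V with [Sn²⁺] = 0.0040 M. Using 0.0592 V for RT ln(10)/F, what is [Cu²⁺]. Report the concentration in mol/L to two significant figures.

Cu²⁺/Cu is the cathode, Sn²⁺/Sn the anode: E°cell = +0.50 V, n = 2.
Overall reaction: Cu²⁺(aq) + Sn(s) → Cu(s) + Sn²⁺(aq); Q = [Sn²⁺]^1/[Cu²⁺]^1.
From E = E° − (0.0592/n) log Q: log Q = (E° − E)·n/0.0592 = (+0.50 − (+0.471))·2/0.0592 = 0.9797.
So 1·log[Cu²⁺] = 1·log(0.004) − log Q = -2.3979 − (0.9797) = -3.3776; [Cu²⁺] = 10^(-3.3776) ≈ 0.00042 M.

0.00042 M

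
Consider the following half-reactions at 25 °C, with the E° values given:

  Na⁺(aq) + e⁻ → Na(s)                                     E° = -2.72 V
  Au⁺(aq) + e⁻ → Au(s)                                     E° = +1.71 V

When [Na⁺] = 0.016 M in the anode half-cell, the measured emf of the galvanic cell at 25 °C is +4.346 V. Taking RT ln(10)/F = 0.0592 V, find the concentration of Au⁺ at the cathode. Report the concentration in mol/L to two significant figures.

0.00061 M

Au⁺/Au is the cathode, Na⁺/Na the anode: E°cell = +4.43 V, n = 1.
Overall reaction: Au⁺(aq) + Na(s) → Au(s) + Na⁺(aq); Q = [Na⁺]^1/[Au⁺]^1.
From E = E° − (0.0592/n) log Q: log Q = (E° − E)·n/0.0592 = (+4.43 − (+4.346))·1/0.0592 = 1.4189.
So 1·log[Au⁺] = 1·log(0.016) − log Q = -1.7959 − (1.4189) = -3.2148; [Au⁺] = 10^(-3.2148) ≈ 0.00061 M.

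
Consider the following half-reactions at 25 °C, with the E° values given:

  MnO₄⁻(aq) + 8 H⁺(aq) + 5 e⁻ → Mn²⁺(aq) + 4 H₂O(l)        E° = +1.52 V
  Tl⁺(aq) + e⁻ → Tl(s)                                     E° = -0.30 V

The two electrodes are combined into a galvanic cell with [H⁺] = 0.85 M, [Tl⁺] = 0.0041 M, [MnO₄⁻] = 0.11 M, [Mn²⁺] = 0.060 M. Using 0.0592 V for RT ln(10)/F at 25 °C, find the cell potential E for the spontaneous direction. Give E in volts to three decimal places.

MnO₄⁻/Mn²⁺ is the cathode (higher E°), Tl⁺/Tl the anode: E°cell = +1.52 − (-0.30) = +1.82 V, n = 5.
Overall: MnO₄⁻(aq) + 8 H⁺(aq) + 5 Tl(s) → Mn²⁺(aq) + 4 H₂O(l) + 5 Tl⁺(aq)
Q = [Mn²⁺]·[Tl⁺]^5 / ([MnO₄⁻]·[H⁺]^8); log Q = -11.635.
E = E° − (0.0592/n) log Q = +1.82 − (0.0592/5)(-11.635) = +1.958 V.

+1.958 V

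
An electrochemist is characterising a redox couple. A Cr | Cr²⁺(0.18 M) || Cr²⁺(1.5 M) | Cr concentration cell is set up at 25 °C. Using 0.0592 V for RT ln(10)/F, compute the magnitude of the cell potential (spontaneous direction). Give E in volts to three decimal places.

+0.027 V

For a concentration cell E°cell = 0. The 1.5 M side is the cathode (reduction is favoured where [Cr²⁺] is higher).
With n = 2, E = −(0.0592/2) log([Cr²⁺]ₐₙ/[Cr²⁺]꜀ₐₜ) = −(0.0592/2) log(0.18/1.5) = −(0.0592/2)(-0.921) = +0.027 V.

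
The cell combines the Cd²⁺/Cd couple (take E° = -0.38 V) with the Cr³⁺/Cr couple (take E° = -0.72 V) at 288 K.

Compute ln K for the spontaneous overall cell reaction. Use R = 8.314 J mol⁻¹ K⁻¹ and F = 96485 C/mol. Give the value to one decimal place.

82.2

Cathode: Cd²⁺/Cd; anode: Cr³⁺/Cr. E°cell = (-0.38) − (-0.72) = +0.34 V, with n = 6.
ΔG° = −nFE° = −RT ln K, so ln K = nFE°/(RT) = (6)(96485)(+0.34) / ((8.314)(288)) = 82.203.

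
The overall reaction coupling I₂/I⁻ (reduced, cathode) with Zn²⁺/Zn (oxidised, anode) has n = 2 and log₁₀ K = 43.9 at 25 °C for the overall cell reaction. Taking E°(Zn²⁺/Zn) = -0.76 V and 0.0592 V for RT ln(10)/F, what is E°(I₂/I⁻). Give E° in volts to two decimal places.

+0.54 V

E°cell = (0.0592/n)·log K = (0.0592/2)(43.9) = +1.299 V.
Since I₂/I⁻ is the cathode and Zn²⁺/Zn the anode, E°cell = E°(I₂/I⁻) − E°(Zn²⁺/Zn).
So E°(I₂/I⁻) = E°cell + E°(Zn²⁺/Zn) = +1.299 + (-0.76) = +0.54 V.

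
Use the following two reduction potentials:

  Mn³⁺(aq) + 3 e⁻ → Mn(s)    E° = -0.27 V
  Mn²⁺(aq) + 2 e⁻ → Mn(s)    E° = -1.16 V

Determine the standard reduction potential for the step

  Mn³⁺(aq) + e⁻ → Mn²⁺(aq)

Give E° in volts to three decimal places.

Sequential free energies add, so n₃E°₃ = n₁E°₁ + n₂E°₂.
With n₃ = 3, and the known step contributing 2×(-1.16) V, the unknown satisfies 1·E° = 3×(-0.27) − 2×(-1.16) = +1.510.
E° = +1.510 / 1 = +1.510 V.

+1.510 V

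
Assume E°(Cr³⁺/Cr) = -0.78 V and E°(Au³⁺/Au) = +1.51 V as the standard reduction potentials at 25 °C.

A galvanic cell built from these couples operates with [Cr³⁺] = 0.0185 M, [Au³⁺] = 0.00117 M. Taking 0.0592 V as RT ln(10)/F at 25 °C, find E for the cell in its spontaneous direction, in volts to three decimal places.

Au³⁺/Au is the cathode (higher E°), Cr³⁺/Cr the anode: E°cell = +1.51 − (-0.78) = +2.29 V, n = 3.
Overall: Au³⁺(aq) + Cr(s) → Au(s) + Cr³⁺(aq)
Q = [Cr³⁺] / ([Au³⁺]); log Q = 1.199.
E = E° − (0.0592/n) log Q = +2.29 − (0.0592/3)(1.199) = +2.266 V.

+2.266 V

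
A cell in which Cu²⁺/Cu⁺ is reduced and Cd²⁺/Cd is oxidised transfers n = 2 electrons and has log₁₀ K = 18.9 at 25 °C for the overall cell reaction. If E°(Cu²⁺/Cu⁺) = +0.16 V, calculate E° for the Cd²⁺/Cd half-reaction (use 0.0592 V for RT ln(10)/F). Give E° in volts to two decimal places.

-0.40 V

E°cell = (0.0592/n)·log K = (0.0592/2)(18.9) = +0.559 V.
Since Cu²⁺/Cu⁺ is the cathode and Cd²⁺/Cd the anode, E°cell = E°(Cu²⁺/Cu⁺) − E°(Cd²⁺/Cd).
So E°(Cd²⁺/Cd) = E°(Cu²⁺/Cu⁺) − E°cell = (+0.16) − (+0.559) = -0.40 V.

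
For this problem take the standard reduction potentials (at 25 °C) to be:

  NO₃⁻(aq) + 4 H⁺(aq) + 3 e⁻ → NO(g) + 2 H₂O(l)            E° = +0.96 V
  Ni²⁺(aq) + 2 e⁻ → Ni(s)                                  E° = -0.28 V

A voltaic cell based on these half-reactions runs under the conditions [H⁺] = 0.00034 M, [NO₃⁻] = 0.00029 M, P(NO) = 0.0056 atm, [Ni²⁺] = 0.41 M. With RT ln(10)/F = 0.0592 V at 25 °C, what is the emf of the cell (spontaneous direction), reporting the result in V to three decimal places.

NO₃⁻/NO is the cathode (higher E°), Ni²⁺/Ni the anode: E°cell = +0.96 − (-0.28) = +1.24 V, n = 6.
Overall: 2 NO₃⁻(aq) + 8 H⁺(aq) + 3 Ni(s) → 2 NO(g) + 4 H₂O(l) + 3 Ni²⁺(aq)
Q = P(NO)^2·[Ni²⁺]^3 / ([NO₃⁻]^2·[H⁺]^8); log Q = 29.158.
E = E° − (0.0592/n) log Q = +1.24 − (0.0592/6)(29.158) = +0.952 V.

+0.952 V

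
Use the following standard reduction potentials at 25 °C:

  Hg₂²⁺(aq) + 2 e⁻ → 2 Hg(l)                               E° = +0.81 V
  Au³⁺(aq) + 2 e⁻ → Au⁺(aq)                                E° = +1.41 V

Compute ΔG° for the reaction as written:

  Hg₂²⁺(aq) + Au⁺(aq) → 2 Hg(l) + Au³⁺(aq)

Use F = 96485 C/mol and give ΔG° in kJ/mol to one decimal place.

+115.8 kJ/mol

As written, Hg₂²⁺/Hg is reduced (cathode) and Au³⁺/Au⁺ is oxidised (anode), so E°cell = (+0.81) − (+1.41) = -0.60 V.
Balancing electrons gives n = 2.
ΔG° = −nFE° = −(2)(96485)(-0.60) = 115,782 J = +115.8 kJ/mol.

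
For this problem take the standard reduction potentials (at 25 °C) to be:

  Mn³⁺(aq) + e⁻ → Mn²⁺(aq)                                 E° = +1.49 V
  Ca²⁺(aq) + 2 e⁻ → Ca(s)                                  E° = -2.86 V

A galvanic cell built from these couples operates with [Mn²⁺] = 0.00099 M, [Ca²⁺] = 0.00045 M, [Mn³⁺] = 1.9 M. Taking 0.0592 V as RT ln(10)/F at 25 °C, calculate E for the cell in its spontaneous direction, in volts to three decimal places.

Mn³⁺/Mn²⁺ is the cathode (higher E°), Ca²⁺/Ca the anode: E°cell = +1.49 − (-2.86) = +4.35 V, n = 2.
Overall: 2 Mn³⁺(aq) + Ca(s) → 2 Mn²⁺(aq) + Ca²⁺(aq)
Q = [Mn²⁺]^2·[Ca²⁺] / ([Mn³⁺]^2); log Q = -9.913.
E = E° − (0.0592/n) log Q = +4.35 − (0.0592/2)(-9.913) = +4.643 V.

+4.643 V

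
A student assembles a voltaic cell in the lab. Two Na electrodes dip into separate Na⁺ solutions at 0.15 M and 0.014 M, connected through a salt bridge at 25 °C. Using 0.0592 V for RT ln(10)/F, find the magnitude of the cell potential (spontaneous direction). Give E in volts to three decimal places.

For a concentration cell E°cell = 0. The 0.15 M side is the cathode (reduction is favoured where [Na⁺] is higher).
With n = 1, E = −(0.0592/1) log([Na⁺]ₐₙ/[Na⁺]꜀ₐₜ) = −(0.0592/1) log(0.014/0.15) = −(0.0592/1)(-1.030) = +0.061 V.

+0.061 V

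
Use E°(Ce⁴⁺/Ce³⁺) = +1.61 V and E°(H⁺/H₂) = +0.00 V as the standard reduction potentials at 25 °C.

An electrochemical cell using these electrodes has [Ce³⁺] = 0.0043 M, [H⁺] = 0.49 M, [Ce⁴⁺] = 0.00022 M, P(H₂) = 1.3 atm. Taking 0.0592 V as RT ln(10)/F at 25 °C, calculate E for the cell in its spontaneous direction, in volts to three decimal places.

Ce⁴⁺/Ce³⁺ is the cathode (higher E°), H⁺/H₂ the anode: E°cell = +1.61 − (+0.00) = +1.61 V, n = 2.
Overall: 2 Ce⁴⁺(aq) + H₂(g) → 2 Ce³⁺(aq) + 2 H⁺(aq)
Q = [Ce³⁺]^2·[H⁺]^2 / ([Ce⁴⁺]^2·P(H₂)); log Q = 1.849.
E = E° − (0.0592/n) log Q = +1.61 − (0.0592/2)(1.849) = +1.555 V.

+1.555 V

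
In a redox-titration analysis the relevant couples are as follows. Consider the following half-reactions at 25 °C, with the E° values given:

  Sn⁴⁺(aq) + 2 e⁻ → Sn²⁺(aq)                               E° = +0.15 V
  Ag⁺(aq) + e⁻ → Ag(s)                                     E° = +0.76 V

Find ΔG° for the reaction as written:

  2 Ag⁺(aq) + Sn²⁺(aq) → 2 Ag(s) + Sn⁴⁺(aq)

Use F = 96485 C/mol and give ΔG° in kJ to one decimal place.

-117.7 kJ

As written, Ag⁺/Ag is reduced (cathode) and Sn⁴⁺/Sn²⁺ is oxidised (anode), so E°cell = (+0.76) − (+0.15) = +0.61 V.
Balancing electrons gives n = 2.
ΔG° = −nFE° = −(2)(96485)(+0.61) = -117,712 J = -117.7 kJ.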